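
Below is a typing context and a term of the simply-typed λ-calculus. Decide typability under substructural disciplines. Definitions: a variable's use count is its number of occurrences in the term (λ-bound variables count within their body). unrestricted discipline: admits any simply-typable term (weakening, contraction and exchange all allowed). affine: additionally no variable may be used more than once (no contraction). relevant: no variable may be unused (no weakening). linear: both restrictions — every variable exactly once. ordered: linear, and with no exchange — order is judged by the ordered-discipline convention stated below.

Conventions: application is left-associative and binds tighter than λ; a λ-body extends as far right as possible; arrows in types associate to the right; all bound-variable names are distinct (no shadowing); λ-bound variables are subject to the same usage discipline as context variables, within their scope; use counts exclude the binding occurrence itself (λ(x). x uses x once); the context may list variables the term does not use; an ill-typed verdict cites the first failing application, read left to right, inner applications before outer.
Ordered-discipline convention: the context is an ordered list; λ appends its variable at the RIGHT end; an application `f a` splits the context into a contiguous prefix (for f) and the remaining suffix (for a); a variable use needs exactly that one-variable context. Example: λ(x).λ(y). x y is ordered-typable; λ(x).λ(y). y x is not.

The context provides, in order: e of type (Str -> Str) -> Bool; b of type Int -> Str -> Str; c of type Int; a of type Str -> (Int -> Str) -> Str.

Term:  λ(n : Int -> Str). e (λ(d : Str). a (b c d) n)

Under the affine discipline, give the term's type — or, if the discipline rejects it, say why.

term : (Int -> Str) -> Bool
variable uses: e ×1; b ×1; c ×1; a ×1; n (bound) ×1; d (bound) ×1
use order (left to right): e, a, b, c, d, n
typing: well-typed at (Int -> Str) -> Bool
summary: ordered ✗ | linear ✓ | affine ✓ | relevant ✓ | unrestricted ✓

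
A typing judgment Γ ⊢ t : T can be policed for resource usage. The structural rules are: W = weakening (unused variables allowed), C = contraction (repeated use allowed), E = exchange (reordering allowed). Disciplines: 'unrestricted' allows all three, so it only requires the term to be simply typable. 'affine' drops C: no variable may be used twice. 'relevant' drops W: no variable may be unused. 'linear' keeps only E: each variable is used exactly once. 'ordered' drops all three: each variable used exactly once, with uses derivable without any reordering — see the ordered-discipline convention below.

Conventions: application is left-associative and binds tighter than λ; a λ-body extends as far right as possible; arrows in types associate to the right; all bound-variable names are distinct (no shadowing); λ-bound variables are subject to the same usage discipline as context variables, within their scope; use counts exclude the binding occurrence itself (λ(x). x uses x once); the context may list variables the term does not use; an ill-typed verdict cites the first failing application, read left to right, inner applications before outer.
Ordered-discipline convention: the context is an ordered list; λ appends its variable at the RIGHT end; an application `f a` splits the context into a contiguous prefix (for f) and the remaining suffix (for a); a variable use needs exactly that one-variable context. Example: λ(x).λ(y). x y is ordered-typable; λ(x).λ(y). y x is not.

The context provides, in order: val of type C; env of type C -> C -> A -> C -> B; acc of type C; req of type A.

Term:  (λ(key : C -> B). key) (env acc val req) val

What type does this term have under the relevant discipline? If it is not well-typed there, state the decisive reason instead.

term : B
use counts: val: 2, env: 1, acc: 1, req: 1, key [bound]: 1
order of uses: key, env, acc, val, req, val
typing: well-typed — term : B
all disciplines: ordered ✗ | linear ✗ | affine ✗ | relevant ✓ | unrestricted ✓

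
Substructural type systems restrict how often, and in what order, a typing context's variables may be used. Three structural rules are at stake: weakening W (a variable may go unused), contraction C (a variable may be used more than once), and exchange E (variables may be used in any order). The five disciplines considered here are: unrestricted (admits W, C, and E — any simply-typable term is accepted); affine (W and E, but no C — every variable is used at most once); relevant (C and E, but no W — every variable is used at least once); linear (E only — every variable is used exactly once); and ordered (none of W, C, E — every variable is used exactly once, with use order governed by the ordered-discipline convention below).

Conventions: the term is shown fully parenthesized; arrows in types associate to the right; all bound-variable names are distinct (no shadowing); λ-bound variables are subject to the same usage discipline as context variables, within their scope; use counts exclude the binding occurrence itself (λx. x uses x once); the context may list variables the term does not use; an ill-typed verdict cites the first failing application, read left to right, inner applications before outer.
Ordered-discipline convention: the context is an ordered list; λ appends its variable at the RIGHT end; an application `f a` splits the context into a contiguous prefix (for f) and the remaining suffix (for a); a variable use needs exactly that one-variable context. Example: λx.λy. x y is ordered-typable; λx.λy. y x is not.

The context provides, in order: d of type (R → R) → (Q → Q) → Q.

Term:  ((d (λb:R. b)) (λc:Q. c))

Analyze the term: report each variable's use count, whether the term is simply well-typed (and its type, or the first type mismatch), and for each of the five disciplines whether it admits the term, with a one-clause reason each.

usage: d: 1, b (bound): 1, c (bound): 1
uses in reading order: d, b, c
typing: ✓ — Q
ordered: ✓ — one use each (d, b, c); ordered split holds
linear: ✓ — single use per variable (d, b, c)
affine: ✓ — none of d, b, c used more than once
relevant: ✓ — at least one use each (d, b, c)
unrestricted: ✓ — type-checks (Q) and nothing is barred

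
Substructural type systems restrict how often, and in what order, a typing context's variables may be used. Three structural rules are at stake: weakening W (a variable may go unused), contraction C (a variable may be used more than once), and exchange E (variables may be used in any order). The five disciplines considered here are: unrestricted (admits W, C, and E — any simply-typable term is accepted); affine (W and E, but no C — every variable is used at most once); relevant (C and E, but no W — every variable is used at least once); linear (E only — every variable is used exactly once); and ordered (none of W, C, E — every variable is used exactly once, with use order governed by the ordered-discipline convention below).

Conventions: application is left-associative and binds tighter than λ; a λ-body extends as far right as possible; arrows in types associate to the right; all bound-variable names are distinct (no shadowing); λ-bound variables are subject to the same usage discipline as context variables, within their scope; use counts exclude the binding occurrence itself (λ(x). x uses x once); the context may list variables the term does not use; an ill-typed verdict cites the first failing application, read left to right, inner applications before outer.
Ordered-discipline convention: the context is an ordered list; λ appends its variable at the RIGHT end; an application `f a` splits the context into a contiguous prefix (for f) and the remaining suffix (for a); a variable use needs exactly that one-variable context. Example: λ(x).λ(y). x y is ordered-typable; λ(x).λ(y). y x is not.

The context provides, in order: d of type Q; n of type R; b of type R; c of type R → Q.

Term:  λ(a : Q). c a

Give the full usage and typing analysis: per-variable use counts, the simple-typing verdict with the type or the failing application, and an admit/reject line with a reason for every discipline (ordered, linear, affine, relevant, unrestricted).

counts: d=0, n=0, b=0, c=1, a (λ-bound)=1
order of uses: c, a
typing: ill-typed: an argument Q mismatches the expected R
ordered: ✗, fails simple typing
linear: ✗, a type mismatch blocks all five
affine: ✗, the type mismatch rejects it
relevant: ✗, not simply typable
unrestricted: ✗, fails simple typing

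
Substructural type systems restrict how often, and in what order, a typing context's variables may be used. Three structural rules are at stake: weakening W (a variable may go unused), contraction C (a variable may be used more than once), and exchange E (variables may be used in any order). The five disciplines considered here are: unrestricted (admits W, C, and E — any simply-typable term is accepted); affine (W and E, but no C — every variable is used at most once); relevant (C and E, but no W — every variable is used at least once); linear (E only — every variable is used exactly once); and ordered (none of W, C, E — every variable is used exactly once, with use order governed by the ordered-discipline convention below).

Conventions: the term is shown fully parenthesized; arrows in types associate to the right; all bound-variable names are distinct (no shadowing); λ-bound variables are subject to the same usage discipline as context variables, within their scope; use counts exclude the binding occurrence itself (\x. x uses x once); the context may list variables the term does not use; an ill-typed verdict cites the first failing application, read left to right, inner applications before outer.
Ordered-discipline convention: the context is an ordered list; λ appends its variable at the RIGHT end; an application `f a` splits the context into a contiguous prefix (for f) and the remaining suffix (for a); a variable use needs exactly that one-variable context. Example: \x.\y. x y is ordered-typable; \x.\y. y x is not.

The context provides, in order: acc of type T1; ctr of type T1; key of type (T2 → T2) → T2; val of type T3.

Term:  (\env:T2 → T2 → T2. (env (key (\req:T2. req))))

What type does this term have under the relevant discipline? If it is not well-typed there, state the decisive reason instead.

not well-typed under relevant — unused: acc, ctr, val — weakening required
use counts: acc: 0, ctr: 0, key: 1, val: 0, env (bound): 1, req (bound): 1
uses in reading order: env, key, req
typing: the term checks, with type (T2 → T2 → T2) → T2 → T2
all disciplines: ordered ✗, linear ✗, affine ✓, relevant ✗, unrestricted ✓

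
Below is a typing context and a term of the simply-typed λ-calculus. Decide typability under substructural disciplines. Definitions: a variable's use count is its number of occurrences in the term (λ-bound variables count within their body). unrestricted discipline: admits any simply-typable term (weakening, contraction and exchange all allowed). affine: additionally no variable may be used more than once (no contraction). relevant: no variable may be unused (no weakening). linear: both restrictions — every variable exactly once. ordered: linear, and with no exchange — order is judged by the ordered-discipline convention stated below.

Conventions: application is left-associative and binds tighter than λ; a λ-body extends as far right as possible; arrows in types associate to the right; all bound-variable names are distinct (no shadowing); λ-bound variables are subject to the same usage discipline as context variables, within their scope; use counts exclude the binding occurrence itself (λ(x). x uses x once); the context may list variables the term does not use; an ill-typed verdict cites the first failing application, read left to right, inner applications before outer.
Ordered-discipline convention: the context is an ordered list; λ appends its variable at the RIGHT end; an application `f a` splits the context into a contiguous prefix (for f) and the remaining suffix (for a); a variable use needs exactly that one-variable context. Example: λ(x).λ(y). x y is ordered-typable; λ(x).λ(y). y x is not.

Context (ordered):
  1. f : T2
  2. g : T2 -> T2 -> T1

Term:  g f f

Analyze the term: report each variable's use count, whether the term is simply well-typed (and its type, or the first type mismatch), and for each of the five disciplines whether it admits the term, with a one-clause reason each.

counts: f=2, g=1
order of uses: g, f, f
typing: well-typed — term : T1
ordered: ✗, f ×2 used more than once (contraction)
linear: ✗, f ×2 used more than once (contraction)
affine: ✗, f ×2 used more than once (contraction)
relevant: ✓, f, g: all used, weakening unneeded
unrestricted: ✓, typability at T1 is all that's needed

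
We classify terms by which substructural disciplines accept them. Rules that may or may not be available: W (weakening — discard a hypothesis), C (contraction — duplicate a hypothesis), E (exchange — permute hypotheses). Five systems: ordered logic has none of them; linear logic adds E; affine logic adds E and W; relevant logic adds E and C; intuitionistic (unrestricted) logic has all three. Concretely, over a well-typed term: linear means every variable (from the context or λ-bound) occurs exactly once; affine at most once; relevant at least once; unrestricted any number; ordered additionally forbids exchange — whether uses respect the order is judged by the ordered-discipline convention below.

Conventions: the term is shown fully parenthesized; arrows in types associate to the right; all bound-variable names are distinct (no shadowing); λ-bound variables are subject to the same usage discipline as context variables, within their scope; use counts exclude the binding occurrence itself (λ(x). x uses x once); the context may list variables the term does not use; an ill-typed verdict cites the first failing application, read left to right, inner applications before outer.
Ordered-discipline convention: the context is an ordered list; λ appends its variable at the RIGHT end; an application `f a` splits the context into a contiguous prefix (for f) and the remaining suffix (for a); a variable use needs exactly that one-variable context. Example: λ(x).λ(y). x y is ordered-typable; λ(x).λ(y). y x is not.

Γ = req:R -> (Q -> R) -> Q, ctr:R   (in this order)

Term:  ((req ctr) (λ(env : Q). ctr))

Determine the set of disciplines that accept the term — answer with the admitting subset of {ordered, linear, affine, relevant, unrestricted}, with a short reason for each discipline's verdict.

accepted by: unrestricted
usage: req: 1×, ctr: 2×, env [bound]: 0×
left-to-right use order: req, ctr, ctr
typing: ✓ — Q
ordered: ✗ — ctr ×2 used more than once (contraction); env left unused
linear: ✗ — ctr ×2 used more than once (contraction); env left unused
affine: ✗ — ctr ×2 used more than once (contraction)
relevant: ✗ — env left unused
unrestricted: ✓ — type-checks (Q) and nothing is barred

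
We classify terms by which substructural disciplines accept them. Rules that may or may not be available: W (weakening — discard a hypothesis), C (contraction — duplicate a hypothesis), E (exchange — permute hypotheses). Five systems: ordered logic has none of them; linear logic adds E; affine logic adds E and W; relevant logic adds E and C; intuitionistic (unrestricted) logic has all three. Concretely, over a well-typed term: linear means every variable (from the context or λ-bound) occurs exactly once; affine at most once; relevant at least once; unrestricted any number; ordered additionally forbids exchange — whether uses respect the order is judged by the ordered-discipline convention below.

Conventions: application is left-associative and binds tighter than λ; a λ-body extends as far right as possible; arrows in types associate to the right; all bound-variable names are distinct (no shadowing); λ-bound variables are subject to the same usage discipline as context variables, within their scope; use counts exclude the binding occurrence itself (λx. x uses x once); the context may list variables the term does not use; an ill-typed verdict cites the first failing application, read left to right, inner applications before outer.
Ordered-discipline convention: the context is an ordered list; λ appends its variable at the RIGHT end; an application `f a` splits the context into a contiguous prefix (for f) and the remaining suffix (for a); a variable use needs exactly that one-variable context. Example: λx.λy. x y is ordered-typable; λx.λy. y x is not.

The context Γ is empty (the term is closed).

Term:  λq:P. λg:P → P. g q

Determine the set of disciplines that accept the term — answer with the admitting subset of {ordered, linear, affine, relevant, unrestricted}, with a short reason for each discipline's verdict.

accepted by: linear, affine, relevant, unrestricted
use counts: q [bound]: 1×, g [bound]: 1×
uses in reading order: g, q
typing: well-typed at P → (P → P) → P
ordered: ✗ — no ordered split (uses run g, q)
linear: ✓ — each of q, g used exactly once
affine: ✓ — none of q, g used more than once
relevant: ✓ — at least one use each (q, g)
unrestricted: ✓ — simply typable at P → (P → P) → P; W, C, E all held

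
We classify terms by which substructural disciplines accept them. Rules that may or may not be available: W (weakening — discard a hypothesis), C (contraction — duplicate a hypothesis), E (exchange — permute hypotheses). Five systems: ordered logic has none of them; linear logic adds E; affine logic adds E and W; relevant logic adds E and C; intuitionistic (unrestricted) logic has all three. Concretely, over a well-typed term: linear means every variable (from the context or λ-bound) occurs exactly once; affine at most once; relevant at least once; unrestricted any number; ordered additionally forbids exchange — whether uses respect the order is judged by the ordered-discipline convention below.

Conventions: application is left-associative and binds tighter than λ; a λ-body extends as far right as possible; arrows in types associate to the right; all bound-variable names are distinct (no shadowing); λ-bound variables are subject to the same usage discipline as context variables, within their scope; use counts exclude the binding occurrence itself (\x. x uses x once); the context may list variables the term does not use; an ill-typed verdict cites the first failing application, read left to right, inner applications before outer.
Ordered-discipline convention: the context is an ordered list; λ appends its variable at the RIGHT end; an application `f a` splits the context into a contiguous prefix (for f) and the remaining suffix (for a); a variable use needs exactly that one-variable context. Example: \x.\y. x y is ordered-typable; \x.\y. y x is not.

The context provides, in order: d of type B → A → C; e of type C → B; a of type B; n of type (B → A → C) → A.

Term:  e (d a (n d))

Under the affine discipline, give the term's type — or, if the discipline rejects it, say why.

not well-typed under affine — repeated use of d ×2
counts: d=2; e=1; a=1; n=1
order of uses: e, d, a, n, d
typing: well-typed — term : B
all disciplines: ordered ✗, linear ✗, affine ✗, relevant ✓, unrestricted ✓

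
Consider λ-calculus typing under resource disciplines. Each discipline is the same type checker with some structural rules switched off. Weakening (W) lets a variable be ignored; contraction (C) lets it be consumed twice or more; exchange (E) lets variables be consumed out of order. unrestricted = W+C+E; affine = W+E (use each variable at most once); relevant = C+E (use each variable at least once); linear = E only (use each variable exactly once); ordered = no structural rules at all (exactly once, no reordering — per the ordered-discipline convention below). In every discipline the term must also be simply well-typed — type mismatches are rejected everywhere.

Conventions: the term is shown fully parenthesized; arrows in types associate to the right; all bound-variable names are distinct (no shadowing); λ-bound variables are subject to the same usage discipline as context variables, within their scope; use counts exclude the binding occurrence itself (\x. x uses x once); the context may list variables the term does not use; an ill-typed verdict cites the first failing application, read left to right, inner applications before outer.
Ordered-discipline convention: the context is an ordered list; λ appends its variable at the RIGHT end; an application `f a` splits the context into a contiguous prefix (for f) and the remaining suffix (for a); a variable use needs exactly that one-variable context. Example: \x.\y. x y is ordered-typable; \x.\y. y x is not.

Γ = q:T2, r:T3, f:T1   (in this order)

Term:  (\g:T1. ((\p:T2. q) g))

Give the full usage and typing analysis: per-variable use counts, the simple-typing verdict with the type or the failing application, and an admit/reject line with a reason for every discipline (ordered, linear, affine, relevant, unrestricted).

use counts: q ×1; r ×0; f ×0; g [bound] ×1; p [bound] ×0
use order (left to right): q, g
typing: ill-typed: a function awaiting T2 gets T1
ordered: ✗ — not simply typable
linear: ✗ — fails simple typing
affine: ✗ — a type mismatch blocks all five
relevant: ✗ — the type mismatch rejects it
unrestricted: ✗ — not simply typable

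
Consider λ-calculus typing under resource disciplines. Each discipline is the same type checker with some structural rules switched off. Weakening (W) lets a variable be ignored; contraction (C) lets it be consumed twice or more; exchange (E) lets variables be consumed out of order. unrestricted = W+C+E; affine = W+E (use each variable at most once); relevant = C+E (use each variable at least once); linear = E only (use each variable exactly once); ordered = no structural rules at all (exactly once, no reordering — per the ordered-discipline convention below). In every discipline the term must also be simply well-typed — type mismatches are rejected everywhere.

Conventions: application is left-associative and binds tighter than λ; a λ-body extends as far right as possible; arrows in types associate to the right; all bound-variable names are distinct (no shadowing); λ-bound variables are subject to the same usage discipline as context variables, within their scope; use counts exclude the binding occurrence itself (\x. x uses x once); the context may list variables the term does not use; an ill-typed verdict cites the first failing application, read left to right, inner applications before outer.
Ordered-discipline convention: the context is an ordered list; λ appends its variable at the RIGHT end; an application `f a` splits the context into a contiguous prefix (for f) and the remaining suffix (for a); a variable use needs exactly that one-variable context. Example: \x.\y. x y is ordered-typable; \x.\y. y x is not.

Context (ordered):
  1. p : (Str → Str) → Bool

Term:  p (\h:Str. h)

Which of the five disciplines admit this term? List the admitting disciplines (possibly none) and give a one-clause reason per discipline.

accepted by: ordered, linear, affine, relevant, unrestricted
usage: p: 1×, h (λ-bound): 1×
uses in reading order: p, h
typing: the term checks, with type Bool
ordered: ✓ — p, h once each; derivable with no W/C/E
linear: ✓ — each of p, h used exactly once
affine: ✓ — at most one use each (p, h)
relevant: ✓ — every one of p, h appears
unrestricted: ✓ — well-typed at Bool; no restrictions here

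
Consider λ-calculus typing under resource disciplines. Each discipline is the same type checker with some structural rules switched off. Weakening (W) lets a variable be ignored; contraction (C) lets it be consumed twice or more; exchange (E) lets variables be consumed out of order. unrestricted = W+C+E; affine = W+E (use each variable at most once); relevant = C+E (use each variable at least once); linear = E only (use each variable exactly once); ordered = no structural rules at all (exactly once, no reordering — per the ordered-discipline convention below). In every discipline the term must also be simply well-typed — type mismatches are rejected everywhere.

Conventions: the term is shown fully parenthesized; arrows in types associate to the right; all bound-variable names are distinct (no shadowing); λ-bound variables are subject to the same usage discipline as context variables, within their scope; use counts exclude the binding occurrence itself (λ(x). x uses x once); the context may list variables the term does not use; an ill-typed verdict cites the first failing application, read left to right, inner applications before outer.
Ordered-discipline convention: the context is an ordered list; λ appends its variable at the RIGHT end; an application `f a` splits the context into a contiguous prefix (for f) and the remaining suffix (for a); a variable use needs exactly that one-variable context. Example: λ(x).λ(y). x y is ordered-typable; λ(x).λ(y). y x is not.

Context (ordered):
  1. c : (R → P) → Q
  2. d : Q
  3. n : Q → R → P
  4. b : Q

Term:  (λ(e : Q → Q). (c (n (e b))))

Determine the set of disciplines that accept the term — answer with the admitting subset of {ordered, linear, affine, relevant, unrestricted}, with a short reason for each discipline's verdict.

accepted by: affine, unrestricted
variable uses: c: 1×; d: 0×; n: 1×; b: 1×; e (λ-bound): 1×
uses in reading order: c, n, e, b
typing: ✓ — (Q → Q) → Q
ordered: ✗, d left unused
linear: ✗, d left unused
affine: ✓, no duplicate uses among c, d, n, b, e
relevant: ✗, d left unused
unrestricted: ✓, well-typed at (Q → Q) → Q; no restrictions here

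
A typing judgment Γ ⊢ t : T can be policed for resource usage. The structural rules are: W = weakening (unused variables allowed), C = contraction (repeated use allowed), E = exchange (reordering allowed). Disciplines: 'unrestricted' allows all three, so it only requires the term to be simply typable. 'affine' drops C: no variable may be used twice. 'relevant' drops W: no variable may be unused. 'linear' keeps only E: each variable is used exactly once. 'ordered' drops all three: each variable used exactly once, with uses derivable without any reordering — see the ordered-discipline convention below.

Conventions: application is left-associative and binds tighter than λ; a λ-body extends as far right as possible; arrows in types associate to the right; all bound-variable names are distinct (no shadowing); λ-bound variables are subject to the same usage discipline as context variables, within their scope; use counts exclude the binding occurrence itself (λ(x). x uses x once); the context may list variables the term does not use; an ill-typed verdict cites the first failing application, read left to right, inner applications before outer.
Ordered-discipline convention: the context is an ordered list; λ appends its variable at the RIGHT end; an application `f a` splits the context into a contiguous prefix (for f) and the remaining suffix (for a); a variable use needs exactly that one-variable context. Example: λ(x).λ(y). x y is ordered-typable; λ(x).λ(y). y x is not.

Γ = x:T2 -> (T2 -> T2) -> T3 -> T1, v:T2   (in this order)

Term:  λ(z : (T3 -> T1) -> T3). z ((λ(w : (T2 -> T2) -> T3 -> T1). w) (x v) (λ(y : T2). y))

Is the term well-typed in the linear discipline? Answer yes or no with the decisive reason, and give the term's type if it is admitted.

yes — exactly-once usage across x, v, z, w, y; term : ((T3 -> T1) -> T3) -> T3
usage: x=1; v=1; z (bound)=1; w (bound)=1; y (bound)=1
uses in reading order: z, w, x, v, y
typing: ✓ — ((T3 -> T1) -> T3) -> T3
per-discipline verdicts: ordered ✗, linear ✓, affine ✓, relevant ✓, unrestricted ✓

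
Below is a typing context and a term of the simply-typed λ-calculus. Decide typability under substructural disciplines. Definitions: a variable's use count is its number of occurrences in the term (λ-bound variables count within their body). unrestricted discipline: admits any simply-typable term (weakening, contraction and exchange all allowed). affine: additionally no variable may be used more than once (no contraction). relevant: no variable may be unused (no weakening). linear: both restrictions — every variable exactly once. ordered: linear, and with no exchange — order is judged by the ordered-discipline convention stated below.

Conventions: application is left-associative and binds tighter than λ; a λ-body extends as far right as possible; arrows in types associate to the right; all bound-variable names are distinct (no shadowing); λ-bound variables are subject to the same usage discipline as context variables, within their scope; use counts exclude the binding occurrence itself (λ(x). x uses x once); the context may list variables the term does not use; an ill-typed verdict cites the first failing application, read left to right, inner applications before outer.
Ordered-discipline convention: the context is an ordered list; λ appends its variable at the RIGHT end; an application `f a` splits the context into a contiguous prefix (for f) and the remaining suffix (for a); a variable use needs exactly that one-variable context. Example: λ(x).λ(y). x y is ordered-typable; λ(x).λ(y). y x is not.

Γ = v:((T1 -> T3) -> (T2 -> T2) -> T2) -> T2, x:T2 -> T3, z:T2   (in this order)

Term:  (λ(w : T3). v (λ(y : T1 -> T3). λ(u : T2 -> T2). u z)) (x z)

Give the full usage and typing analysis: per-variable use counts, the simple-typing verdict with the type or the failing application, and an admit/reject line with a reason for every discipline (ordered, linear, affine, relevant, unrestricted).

counts: v: 1×; x: 1×; z: 2×; w [bound]: 0×; y [bound]: 0×; u [bound]: 1×
uses in reading order: v, u, z, x, z
typing: the term checks, with type T2
ordered: ✗ — repeated use of z ×2; unused: w, y — weakening required
linear: ✗ — repeated use of z ×2; unused: w, y — weakening required
affine: ✗ — repeated use of z ×2
relevant: ✗ — unused: w, y — weakening required
unrestricted: ✓ — typability at T2 is all that's needed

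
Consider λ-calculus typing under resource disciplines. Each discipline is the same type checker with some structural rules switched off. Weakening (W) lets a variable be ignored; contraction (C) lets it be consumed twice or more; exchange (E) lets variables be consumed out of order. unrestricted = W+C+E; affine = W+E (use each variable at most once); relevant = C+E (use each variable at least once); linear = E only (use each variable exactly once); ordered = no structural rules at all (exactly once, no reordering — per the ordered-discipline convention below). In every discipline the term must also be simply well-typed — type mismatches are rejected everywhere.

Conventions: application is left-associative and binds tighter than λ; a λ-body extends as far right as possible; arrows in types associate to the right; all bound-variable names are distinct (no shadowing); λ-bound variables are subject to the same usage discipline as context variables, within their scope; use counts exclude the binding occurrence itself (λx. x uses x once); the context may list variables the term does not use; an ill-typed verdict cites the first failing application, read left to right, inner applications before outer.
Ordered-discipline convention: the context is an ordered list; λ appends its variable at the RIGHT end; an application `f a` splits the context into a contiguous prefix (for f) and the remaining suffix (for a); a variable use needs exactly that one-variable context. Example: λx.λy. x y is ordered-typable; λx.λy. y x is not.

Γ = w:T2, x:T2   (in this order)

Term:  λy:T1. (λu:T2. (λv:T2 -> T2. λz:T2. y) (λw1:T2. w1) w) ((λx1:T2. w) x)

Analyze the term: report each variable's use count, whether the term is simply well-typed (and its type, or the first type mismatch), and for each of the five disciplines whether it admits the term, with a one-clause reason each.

usage: w=2; x=1; y [bound]=1; u [bound]=0; v [bound]=0; z [bound]=0; w1 [bound]=1; x1 [bound]=0
uses in reading order: y, w1, w, w, x
typing: well-typed — term : T1 -> T1
ordered: ✗ — w ×2 used more than once (contraction); unused: u, v, z, x1 — weakening required
linear: ✗ — w ×2 used more than once (contraction); unused: u, v, z, x1 — weakening required
affine: ✗ — w ×2 used more than once (contraction)
relevant: ✗ — unused: u, v, z, x1 — weakening required
unrestricted: ✓ — typability at T1 -> T1 is all that's needed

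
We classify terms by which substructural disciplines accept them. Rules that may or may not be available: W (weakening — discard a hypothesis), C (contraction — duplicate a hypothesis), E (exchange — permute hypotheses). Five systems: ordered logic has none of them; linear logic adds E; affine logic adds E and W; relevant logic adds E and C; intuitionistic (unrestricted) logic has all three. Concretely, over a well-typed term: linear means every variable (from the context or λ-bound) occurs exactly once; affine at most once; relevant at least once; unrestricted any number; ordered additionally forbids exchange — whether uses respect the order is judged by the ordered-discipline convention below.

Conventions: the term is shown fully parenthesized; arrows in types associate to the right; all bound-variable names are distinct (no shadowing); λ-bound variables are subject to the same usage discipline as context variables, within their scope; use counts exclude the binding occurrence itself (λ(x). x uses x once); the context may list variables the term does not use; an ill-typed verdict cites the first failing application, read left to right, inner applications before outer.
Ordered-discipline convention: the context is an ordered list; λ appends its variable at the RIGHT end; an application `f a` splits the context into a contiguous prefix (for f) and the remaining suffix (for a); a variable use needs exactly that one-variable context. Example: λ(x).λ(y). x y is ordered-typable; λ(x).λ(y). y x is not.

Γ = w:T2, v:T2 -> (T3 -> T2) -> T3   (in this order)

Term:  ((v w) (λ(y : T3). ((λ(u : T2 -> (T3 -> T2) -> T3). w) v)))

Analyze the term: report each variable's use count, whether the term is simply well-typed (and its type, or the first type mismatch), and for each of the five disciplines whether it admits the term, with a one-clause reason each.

use counts: w: 2; v: 2; y [bound]: 0; u [bound]: 0
left-to-right use order: v, w, w, v
typing: ✓ — T3
ordered: ✗ — repeated use of w ×2, v ×2; unused: y, u — weakening required
linear: ✗ — repeated use of w ×2, v ×2; unused: y, u — weakening required
affine: ✗ — repeated use of w ×2, v ×2
relevant: ✗ — unused: y, u — weakening required
unrestricted: ✓ — simply typable at T3; W, C, E all held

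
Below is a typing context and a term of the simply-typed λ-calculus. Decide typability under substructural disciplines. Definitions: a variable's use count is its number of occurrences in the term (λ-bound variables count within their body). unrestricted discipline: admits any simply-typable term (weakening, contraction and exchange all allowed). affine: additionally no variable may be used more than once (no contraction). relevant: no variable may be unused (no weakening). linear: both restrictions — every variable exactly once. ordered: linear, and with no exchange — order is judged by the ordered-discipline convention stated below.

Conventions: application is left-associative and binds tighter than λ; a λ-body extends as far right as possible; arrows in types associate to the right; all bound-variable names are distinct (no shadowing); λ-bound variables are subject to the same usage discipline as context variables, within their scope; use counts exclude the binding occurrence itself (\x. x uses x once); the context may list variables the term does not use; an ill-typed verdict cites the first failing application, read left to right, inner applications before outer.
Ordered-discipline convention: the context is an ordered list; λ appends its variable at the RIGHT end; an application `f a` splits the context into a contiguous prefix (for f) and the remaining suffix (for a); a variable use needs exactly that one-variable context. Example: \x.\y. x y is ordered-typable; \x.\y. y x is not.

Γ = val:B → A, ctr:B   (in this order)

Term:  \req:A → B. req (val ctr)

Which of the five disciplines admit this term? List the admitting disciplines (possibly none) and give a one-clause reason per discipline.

admitted in: linear, affine, relevant, unrestricted
usage: val: 1×, ctr: 1×, req (λ-bound): 1×
use order (left to right): req, val, ctr
typing: the term checks, with type (A → B) → B
ordered ✗ (use order req, val, ctr needs exchange)
linear ✓ (each of val, ctr, req used exactly once)
affine ✓ (no duplicate uses among val, ctr, req)
relevant ✓ (every one of val, ctr, req appears)
unrestricted ✓ (typability at (A → B) → B is all that's needed)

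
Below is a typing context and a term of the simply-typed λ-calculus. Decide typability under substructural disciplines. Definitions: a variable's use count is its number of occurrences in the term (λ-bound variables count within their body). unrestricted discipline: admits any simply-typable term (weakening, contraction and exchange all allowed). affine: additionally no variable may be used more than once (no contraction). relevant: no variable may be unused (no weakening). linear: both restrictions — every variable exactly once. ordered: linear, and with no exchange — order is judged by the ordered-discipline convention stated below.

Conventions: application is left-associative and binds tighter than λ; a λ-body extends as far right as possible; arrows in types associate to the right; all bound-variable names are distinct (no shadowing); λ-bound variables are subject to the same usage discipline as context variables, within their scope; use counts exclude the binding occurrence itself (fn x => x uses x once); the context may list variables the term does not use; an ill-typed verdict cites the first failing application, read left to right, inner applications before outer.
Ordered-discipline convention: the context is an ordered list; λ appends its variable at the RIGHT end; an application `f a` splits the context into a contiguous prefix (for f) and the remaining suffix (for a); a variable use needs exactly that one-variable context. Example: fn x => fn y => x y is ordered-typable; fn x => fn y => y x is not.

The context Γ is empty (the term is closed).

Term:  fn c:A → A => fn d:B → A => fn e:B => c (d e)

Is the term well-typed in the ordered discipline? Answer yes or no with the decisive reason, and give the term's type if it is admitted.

yes — c, d, e once each; derivable with no W/C/E; term : (A → A) → (B → A) → B → A
variable uses: c (λ-bound) ×1; d (λ-bound) ×1; e (λ-bound) ×1
left-to-right use order: c, d, e
typing: well-typed at (A → A) → (B → A) → B → A
all disciplines: ordered ✓ | linear ✓ | affine ✓ | relevant ✓ | unrestricted ✓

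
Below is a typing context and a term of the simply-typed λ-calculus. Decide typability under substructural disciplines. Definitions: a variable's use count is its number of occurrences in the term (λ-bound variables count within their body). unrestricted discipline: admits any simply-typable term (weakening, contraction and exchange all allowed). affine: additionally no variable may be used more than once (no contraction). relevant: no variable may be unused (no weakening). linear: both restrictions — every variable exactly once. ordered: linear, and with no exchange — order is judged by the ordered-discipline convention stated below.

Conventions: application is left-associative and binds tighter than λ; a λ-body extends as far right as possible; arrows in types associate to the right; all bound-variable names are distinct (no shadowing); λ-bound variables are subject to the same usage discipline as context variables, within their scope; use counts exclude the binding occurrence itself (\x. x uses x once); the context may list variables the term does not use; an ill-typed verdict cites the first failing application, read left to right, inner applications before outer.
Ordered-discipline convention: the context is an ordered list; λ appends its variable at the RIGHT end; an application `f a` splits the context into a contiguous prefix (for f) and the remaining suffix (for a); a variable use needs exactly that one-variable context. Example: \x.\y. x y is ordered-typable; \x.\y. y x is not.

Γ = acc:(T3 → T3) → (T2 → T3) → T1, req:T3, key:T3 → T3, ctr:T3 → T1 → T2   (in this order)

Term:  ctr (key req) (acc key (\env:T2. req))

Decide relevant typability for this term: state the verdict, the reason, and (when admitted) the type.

no — env never used (weakening)
usage: acc=1, req=2, key=2, ctr=1, env [bound]=0
left-to-right use order: ctr, key, req, acc, key, req
typing: the term checks, with type T2
per-discipline verdicts: ordered ✗, linear ✗, affine ✗, relevant ✗, unrestricted ✓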